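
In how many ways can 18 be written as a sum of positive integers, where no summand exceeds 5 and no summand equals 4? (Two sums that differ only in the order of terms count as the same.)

71

Enumerating by decreasing first part gives 71 partitions in all.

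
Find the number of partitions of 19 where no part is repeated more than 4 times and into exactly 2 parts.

9

Enumerating:
18+1
17+2
16+3
15+4
14+5
13+6
12+7
11+8
10+9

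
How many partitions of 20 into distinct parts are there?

64

A partial list (first 12 by largest part):
20
19,1
18,2
17,3
17,2,1
16,4
16,3,1
15,5
15,4,1
15,3,2
14,6
14,5,1
…and 52 more, for 64 total.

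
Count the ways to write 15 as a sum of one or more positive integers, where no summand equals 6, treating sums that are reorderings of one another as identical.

Enumerating by decreasing first part gives 146 partitions in all.

146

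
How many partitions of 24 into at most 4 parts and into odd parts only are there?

There are too many to list fully; the first 12 (by largest part) are:
23, 1
21, 3
21, 1, 1, 1
19, 5
19, 3, 1, 1
17, 7
17, 5, 1, 1
17, 3, 3, 1
15, 9
15, 7, 1, 1
15, 5, 3, 1
15, 3, 3, 3
…and 17 more, for 29 total.

29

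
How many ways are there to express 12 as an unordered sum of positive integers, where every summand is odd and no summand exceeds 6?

9

The partitions of 12 that satisfy the conditions:
5,5,1,1
5,3,3,1
5,3,1,1,1,1
5,1,1,1,1,1,1,1
3,3,3,3
3,3,3,1,1,1
3,3,1,1,1,1,1,1
3,1,1,1,1,1,1,1,1,1
1,1,1,1,1,1,1,1,1,1,1,1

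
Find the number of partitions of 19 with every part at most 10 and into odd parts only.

40

There are too many to list fully; the first 12 (by largest part) are:
9,9,1
9,7,3
9,7,1,1,1
9,5,5
9,5,3,1,1
9,5,1,1,1,1,1
9,3,3,3,1
9,3,3,1,1,1,1
9,3,1,1,1,1,1,1,1
9,1,1,1,1,1,1,1,1,1,1
7,7,5
7,7,3,1,1
…and 28 more, for 40 total.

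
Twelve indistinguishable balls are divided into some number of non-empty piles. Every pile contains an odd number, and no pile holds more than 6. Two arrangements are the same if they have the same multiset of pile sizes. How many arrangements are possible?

They are:
5, 5, 1, 1
5, 3, 3, 1
5, 3, 1, 1, 1, 1
5, 1, 1, 1, 1, 1, 1, 1
3, 3, 3, 3
3, 3, 3, 1, 1, 1
3, 3, 1, 1, 1, 1, 1, 1
3, 1, 1, 1, 1, 1, 1, 1, 1, 1
1, 1, 1, 1, 1, 1, 1, 1, 1, 1, 1, 1
That's 9 in total.

9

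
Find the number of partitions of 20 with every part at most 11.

A full systematic count gives 560.

560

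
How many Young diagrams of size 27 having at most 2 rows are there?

Enumerating:
27
26, 1
25, 2
24, 3
23, 4
22, 5
21, 6
20, 7
19, 8
18, 9
17, 10
16, 11
15, 12
14, 13

14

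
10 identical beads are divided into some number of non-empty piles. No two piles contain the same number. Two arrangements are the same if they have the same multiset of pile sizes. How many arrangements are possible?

10

Listing the qualifying partitions of 10:
10
9, 1
8, 2
7, 3
7, 2, 1
6, 4
6, 3, 1
5, 4, 1
5, 3, 2
4, 3, 2, 1
Counting gives 10.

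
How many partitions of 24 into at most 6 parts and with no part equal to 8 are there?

Enumerating by decreasing first part gives 431 partitions in all.

431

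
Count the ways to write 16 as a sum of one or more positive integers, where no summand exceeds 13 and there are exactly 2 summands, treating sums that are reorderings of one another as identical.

6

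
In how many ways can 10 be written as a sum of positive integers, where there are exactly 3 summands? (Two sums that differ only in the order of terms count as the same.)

8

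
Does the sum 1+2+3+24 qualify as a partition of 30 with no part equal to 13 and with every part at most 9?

No

The parts sum to 30, and the condition 'no summand exceeds 9' is violated.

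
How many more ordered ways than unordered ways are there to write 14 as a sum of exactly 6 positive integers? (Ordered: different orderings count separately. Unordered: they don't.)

1267

Compositions: C(13,5) = 1287.
Unordered (partitions into 6 parts): 20.
Difference: 1287 − 20 = 1267.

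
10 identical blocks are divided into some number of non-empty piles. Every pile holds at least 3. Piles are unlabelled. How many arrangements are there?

The partitions of 10 that satisfy the conditions:
10
7 + 3
6 + 4
5 + 5
4 + 3 + 3

5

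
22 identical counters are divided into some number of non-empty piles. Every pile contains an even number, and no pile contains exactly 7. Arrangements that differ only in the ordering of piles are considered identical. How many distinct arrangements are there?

A partial list (first 12 by largest part):
22
20, 2
18, 4
18, 2, 2
16, 6
16, 4, 2
16, 2, 2, 2
14, 8
14, 6, 2
14, 4, 4
14, 4, 2, 2
14, 2, 2, 2, 2
…and 44 more, for 56 total.

56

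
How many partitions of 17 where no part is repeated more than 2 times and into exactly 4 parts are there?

A partial list (first 12 by largest part):
13,2,1,1
12,3,1,1
12,2,2,1
11,4,1,1
11,3,2,1
10,5,1,1
10,4,2,1
10,3,3,1
10,3,2,2
9,6,1,1
9,5,2,1
9,4,3,1
…and 22 more, for 34 total.

34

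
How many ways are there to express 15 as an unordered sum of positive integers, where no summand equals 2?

75

A full systematic count gives 75.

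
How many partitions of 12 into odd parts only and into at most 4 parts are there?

8

Enumerating:
1, 11
3, 9
1, 1, 1, 9
5, 7
1, 1, 3, 7
1, 1, 5, 5
1, 3, 3, 5
3, 3, 3, 3
Counting gives 8.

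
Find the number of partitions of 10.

42

There are too many to list fully; the first 12 (by largest part) are:
10
9, 1
8, 2
8, 1, 1
7, 3
7, 2, 1
7, 1, 1, 1
6, 4
6, 3, 1
6, 2, 2
6, 2, 1, 1
6, 1, 1, 1, 1
…and 30 more, for 42 total.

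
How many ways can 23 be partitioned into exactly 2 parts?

The partitions of 23 that satisfy the conditions:
22+1
21+2
20+3
19+4
18+5
17+6
16+7
15+8
14+9
13+10
12+11
That's 11 in total.

11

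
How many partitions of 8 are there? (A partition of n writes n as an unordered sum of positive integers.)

Enumerating:
8
7,1
6,2
6,1,1
5,3
5,2,1
5,1,1,1
4,4
4,3,1
4,2,2
4,2,1,1
4,1,1,1,1
3,3,2
3,3,1,1
3,2,2,1
3,2,1,1,1
3,1,1,1,1,1
2,2,2,2
2,2,2,1,1
2,2,1,1,1,1
2,1,1,1,1,1,1
1,1,1,1,1,1,1,1
That's 22 in total.

22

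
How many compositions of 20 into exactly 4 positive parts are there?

A composition of 20 into 4 positive parts is chosen by placing 3 dividers among the 19 gaps between 20 units: C(19,3) = 969.

969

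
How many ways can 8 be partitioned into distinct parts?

They are:
8
7,1
6,2
5,3
5,2,1
4,3,1
Counting gives 6.

6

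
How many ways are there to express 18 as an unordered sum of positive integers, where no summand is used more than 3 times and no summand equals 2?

90

Counting exhaustively, 90 partitions satisfy the conditions.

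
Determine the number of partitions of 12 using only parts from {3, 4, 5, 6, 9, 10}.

The partitions of 12 that satisfy the conditions:
9+3
6+6
6+3+3
5+4+3
4+4+4
3+3+3+3
That's 6 in total.

6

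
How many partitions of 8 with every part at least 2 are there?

7

Enumerating:
8
6+2
5+3
4+4
4+2+2
3+3+2
2+2+2+2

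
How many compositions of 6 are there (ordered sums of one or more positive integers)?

32

Each of the 5 gaps between 6 units is either a break or not: 2^5 = 32.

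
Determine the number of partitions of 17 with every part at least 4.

12

The partitions of 17 that satisfy the conditions:
17
13,4
12,5
11,6
10,7
9,8
9,4,4
8,5,4
7,6,4
7,5,5
6,6,5
5,4,4,4
That's 12 in total.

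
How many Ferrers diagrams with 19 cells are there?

Direct enumeration gives 490 partitions.

490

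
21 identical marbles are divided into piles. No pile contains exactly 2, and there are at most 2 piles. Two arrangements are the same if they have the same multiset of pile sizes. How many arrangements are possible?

10

The partitions of 21 that satisfy the conditions:
21
1+20
3+18
4+17
5+16
6+15
7+14
8+13
9+12
10+11
That's 10 in total.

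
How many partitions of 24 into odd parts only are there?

Enumerating by decreasing first part gives 122 partitions in all.

122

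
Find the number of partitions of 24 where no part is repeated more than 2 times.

431

Enumerating by decreasing first part gives 431 partitions in all.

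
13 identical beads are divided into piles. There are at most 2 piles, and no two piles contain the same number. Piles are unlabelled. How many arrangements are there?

The partitions of 13 that satisfy the conditions:
13
1+12
2+11
3+10
4+9
5+8
6+7
Counting gives 7.

7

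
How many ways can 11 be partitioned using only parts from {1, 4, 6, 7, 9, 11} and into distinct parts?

They are:
11
4 + 7
1 + 4 + 6

3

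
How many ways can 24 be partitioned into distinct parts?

122

Counting exhaustively, 122 partitions satisfy the conditions.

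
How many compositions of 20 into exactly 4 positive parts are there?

Equivalently, choose which 3 of the 19 gaps become plus signs: C(19,3) = 969.

969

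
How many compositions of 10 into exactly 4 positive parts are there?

By stars and bars with positive parts, the count is C(9,3) = 84.

84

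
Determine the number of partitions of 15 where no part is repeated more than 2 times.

A partial list (first 12 by largest part):
15
14, 1
13, 2
13, 1, 1
12, 3
12, 2, 1
11, 4
11, 3, 1
11, 2, 2
11, 2, 1, 1
10, 5
10, 4, 1
…and 58 more, for 70 total.

70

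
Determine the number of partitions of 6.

Enumerating:
6
5,1
4,2
4,1,1
3,3
3,2,1
3,1,1,1
2,2,2
2,2,1,1
2,1,1,1,1
1,1,1,1,1,1

11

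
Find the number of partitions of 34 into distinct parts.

Systematic enumeration (by largest part, then next-largest, …) yields 512.

512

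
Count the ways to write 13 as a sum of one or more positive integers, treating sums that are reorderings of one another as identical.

There are 101 such partitions.

101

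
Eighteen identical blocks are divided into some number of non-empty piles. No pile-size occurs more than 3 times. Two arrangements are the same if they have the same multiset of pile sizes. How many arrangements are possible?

208

Direct enumeration gives 208 partitions.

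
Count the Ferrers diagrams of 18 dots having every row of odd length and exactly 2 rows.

The partitions of 18 that satisfy the conditions:
17, 1
15, 3
13, 5
11, 7
9, 9

5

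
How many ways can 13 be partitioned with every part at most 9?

Systematic enumeration (by largest part, then next-largest, …) yields 94.

94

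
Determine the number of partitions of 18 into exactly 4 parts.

47

There are too many to list fully; the first 12 (by largest part) are:
15 + 1 + 1 + 1
14 + 2 + 1 + 1
13 + 3 + 1 + 1
13 + 2 + 2 + 1
12 + 4 + 1 + 1
12 + 3 + 2 + 1
12 + 2 + 2 + 2
11 + 5 + 1 + 1
11 + 4 + 2 + 1
11 + 3 + 3 + 1
11 + 3 + 2 + 2
10 + 6 + 1 + 1
…and 35 more, for 47 total.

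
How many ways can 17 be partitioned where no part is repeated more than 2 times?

Systematic enumeration (by largest part, then next-largest, …) yields 108.

108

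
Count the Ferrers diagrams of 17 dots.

297

There are 297 such partitions.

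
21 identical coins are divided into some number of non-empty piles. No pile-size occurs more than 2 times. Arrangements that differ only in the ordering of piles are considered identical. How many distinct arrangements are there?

243

Systematic enumeration (by largest part, then next-largest, …) yields 243.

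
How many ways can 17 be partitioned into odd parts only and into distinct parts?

They are:
17
13+3+1
11+5+1
9+7+1
9+5+3

5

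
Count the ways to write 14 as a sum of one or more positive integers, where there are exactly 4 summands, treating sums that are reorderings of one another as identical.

23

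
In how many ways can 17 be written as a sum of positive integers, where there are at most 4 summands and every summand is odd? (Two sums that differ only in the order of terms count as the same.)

9

Listing the qualifying partitions of 17:
17
15,1,1
13,3,1
11,5,1
11,3,3
9,7,1
9,5,3
7,7,3
7,5,5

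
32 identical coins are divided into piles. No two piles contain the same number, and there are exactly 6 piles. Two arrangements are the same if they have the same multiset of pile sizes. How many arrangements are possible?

44

There are too many to list fully; the first 12 (by largest part) are:
17 + 5 + 4 + 3 + 2 + 1
16 + 6 + 4 + 3 + 2 + 1
15 + 7 + 4 + 3 + 2 + 1
15 + 6 + 5 + 3 + 2 + 1
14 + 8 + 4 + 3 + 2 + 1
14 + 7 + 5 + 3 + 2 + 1
14 + 6 + 5 + 4 + 2 + 1
13 + 9 + 4 + 3 + 2 + 1
13 + 8 + 5 + 3 + 2 + 1
13 + 7 + 6 + 3 + 2 + 1
13 + 7 + 5 + 4 + 2 + 1
13 + 6 + 5 + 4 + 3 + 1
…and 32 more, for 44 total.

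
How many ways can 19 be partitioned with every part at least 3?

39

A partial list (first 12 by largest part):
19
16, 3
15, 4
14, 5
13, 6
13, 3, 3
12, 7
12, 4, 3
11, 8
11, 5, 3
11, 4, 4
10, 9
…and 27 more, for 39 total.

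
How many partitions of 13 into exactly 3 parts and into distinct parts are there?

Enumerating:
10,2,1
9,3,1
8,4,1
8,3,2
7,5,1
7,4,2
6,5,2
6,4,3
That's 8 in total.

8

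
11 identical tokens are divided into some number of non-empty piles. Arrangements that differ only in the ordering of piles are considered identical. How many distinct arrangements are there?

56

There are too many to list fully; the first 12 (by largest part) are:
11
10+1
9+2
9+1+1
8+3
8+2+1
8+1+1+1
7+4
7+3+1
7+2+2
7+2+1+1
7+1+1+1+1
…and 44 more, for 56 total.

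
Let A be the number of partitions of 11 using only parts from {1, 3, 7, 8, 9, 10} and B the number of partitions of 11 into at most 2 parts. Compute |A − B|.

4

Partitions of 11 using only parts from {1, 3, 7, 8, 9, 10}: 10.
Partitions of 11 into at most 2 parts: 6.
|10 − 6| = 4.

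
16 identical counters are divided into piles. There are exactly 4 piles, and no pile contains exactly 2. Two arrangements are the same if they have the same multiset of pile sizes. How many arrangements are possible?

They are:
13 + 1 + 1 + 1
11 + 3 + 1 + 1
10 + 4 + 1 + 1
9 + 5 + 1 + 1
9 + 3 + 3 + 1
8 + 6 + 1 + 1
8 + 4 + 3 + 1
7 + 7 + 1 + 1
7 + 5 + 3 + 1
7 + 4 + 4 + 1
7 + 3 + 3 + 3
6 + 6 + 3 + 1
6 + 5 + 4 + 1
6 + 4 + 3 + 3
5 + 5 + 5 + 1
5 + 5 + 3 + 3
5 + 4 + 4 + 3
4 + 4 + 4 + 4
Counting gives 18.

18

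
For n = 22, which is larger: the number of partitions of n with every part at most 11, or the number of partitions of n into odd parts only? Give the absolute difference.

Partitions of 22 with every part at most 11: 863.
Partitions of 22 into odd parts only: 89.
|863 − 89| = 774.

774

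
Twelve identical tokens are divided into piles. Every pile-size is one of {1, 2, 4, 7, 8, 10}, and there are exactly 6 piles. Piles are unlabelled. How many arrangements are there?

4

Listing the qualifying partitions of 12:
7+1+1+1+1+1
4+4+1+1+1+1
4+2+2+2+1+1
2+2+2+2+2+2
Counting gives 4.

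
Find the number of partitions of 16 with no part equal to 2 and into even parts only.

Listing the qualifying partitions of 16:
16
12, 4
10, 6
8, 8
8, 4, 4
6, 6, 4
4, 4, 4, 4

7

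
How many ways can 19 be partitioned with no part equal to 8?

Systematic enumeration (by largest part, then next-largest, …) yields 434.

434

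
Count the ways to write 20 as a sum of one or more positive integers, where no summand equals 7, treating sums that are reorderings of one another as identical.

There are 526 such partitions.

526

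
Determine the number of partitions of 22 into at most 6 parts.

391

Systematic enumeration (by largest part, then next-largest, …) yields 391.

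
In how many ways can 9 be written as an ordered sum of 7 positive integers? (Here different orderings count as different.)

28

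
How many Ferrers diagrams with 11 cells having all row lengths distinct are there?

Enumerating:
11
1,10
2,9
3,8
1,2,8
4,7
1,3,7
5,6
1,4,6
2,3,6
2,4,5
1,2,3,5
Counting gives 12.

12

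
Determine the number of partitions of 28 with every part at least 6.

A partial list (first 12 by largest part):
28
22,6
21,7
20,8
19,9
18,10
17,11
16,12
16,6,6
15,13
15,7,6
14,14
…and 17 more, for 29 total.

29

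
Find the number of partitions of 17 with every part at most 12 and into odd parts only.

34

A partial list (first 12 by largest part):
1, 5, 11
3, 3, 11
1, 1, 1, 3, 11
1, 1, 1, 1, 1, 1, 11
1, 7, 9
3, 5, 9
1, 1, 1, 5, 9
1, 1, 3, 3, 9
1, 1, 1, 1, 1, 3, 9
1, 1, 1, 1, 1, 1, 1, 1, 9
3, 7, 7
1, 1, 1, 7, 7
…and 22 more, for 34 total.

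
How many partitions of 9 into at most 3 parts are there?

12

They are:
9
1, 8
2, 7
1, 1, 7
3, 6
1, 2, 6
4, 5
1, 3, 5
2, 2, 5
1, 4, 4
2, 3, 4
3, 3, 3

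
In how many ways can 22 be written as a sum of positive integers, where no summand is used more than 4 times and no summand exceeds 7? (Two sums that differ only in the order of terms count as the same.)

Direct enumeration gives 256 partitions.

256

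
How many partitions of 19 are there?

Direct enumeration gives 490 partitions.

490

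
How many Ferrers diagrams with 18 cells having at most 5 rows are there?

141

Systematic enumeration (by largest part, then next-largest, …) yields 141.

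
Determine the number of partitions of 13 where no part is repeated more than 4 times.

Direct enumeration gives 76 partitions.

76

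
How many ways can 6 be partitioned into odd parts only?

4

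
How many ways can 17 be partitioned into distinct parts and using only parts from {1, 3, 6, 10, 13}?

The partitions of 17 that satisfy the conditions:
1+3+13
1+6+10
Counting gives 2.

2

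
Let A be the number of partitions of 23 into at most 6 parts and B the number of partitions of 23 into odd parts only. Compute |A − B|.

350

Partitions of 23 into at most 6 parts: 454.
Partitions of 23 into odd parts only: 104.
|454 − 104| = 350.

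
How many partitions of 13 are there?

There are 101 such partitions.

101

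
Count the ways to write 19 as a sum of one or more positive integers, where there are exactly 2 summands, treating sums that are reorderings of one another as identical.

9

The partitions of 19 that satisfy the conditions:
1+18
2+17
3+16
4+15
5+14
6+13
7+12
8+11
9+10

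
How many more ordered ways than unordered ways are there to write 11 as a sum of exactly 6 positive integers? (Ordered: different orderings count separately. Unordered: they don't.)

245

Ordered (compositions into 6 parts): C(10,5) = 252.
Unordered (partitions into 6 parts): 7.
Difference: 252 − 7 = 245.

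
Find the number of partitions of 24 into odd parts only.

122

Systematic enumeration (by largest part, then next-largest, …) yields 122.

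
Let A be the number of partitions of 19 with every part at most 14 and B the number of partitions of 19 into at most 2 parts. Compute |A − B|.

468

Partitions of 19 with every part at most 14: 478.
Partitions of 19 into at most 2 parts: 10.
|478 − 10| = 468.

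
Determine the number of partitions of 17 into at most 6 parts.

163

A full systematic count gives 163.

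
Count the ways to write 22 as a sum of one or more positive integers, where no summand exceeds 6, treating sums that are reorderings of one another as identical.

391

Enumerating by decreasing first part gives 391 partitions in all.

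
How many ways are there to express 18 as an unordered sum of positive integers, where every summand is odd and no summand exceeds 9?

There are too many to list fully; the first 12 (by largest part) are:
9,9
9,7,1,1
9,5,3,1
9,5,1,1,1,1
9,3,3,3
9,3,3,1,1,1
9,3,1,1,1,1,1,1
9,1,1,1,1,1,1,1,1,1
7,7,3,1
7,7,1,1,1,1
7,5,5,1
7,5,3,3
…and 23 more, for 35 total.

35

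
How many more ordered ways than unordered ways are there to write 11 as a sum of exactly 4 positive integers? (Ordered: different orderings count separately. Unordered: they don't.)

Ordered (compositions into 4 parts): C(10,3) = 120.
Unordered (partitions into 4 parts): 11.
Difference: 120 − 11 = 109.

109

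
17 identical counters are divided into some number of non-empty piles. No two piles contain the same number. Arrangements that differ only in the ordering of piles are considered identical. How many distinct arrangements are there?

38

There are too many to list fully; the first 12 (by largest part) are:
17
1,16
2,15
3,14
1,2,14
4,13
1,3,13
5,12
1,4,12
2,3,12
6,11
1,5,11
…and 26 more, for 38 total.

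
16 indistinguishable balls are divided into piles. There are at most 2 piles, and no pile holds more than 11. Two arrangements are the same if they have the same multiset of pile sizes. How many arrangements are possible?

The partitions of 16 that satisfy the conditions:
11, 5
10, 6
9, 7
8, 8
Counting gives 4.

4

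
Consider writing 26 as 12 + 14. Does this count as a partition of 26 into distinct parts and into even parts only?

The parts sum to 26, and the condition 'all summands are distinct' holds; the condition 'every summand is even' holds.

Yes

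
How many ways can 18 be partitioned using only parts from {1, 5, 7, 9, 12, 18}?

Enumerating:
18
12,5,1
12,1,1,1,1,1,1
9,9
9,7,1,1
9,5,1,1,1,1
9,1,1,1,1,1,1,1,1,1
7,7,1,1,1,1
7,5,5,1
7,5,1,1,1,1,1,1
7,1,1,1,1,1,1,1,1,1,1,1
5,5,5,1,1,1
5,5,1,1,1,1,1,1,1,1
5,1,1,1,1,1,1,1,1,1,1,1,1,1
1,1,1,1,1,1,1,1,1,1,1,1,1,1,1,1,1,1
That's 15 in total.

15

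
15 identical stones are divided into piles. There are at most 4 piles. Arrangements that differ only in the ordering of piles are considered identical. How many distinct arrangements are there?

54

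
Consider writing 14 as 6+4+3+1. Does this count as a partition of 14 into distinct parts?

Yes

The parts sum to 14, and the condition 'all summands are distinct' holds.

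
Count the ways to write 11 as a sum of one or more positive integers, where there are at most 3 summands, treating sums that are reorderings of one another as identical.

They are:
11
10+1
9+2
9+1+1
8+3
8+2+1
7+4
7+3+1
7+2+2
6+5
6+4+1
6+3+2
5+5+1
5+4+2
5+3+3
4+4+3

16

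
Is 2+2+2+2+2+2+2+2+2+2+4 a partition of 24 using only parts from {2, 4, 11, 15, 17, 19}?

The parts sum to 24, and the condition 'each summand belongs to {2, 4, 11, 15, 17, 19}' holds.

Yes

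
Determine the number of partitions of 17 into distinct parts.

There are too many to list fully; the first 12 (by largest part) are:
17
16+1
15+2
14+3
14+2+1
13+4
13+3+1
12+5
12+4+1
12+3+2
11+6
11+5+1
…and 26 more, for 38 total.

38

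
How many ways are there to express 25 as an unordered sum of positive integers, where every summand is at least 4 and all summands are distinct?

A partial list (first 12 by largest part):
25
4, 21
5, 20
6, 19
7, 18
8, 17
9, 16
4, 5, 16
10, 15
4, 6, 15
11, 14
4, 7, 14
…and 15 more, for 27 total.

27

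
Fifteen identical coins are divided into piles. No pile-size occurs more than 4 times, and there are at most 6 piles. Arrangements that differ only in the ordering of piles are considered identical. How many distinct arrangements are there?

Enumerating by decreasing first part gives 107 partitions in all.

107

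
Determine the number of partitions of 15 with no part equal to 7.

154

There are 154 such partitions.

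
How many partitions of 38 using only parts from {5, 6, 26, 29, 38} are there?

The partitions of 38 that satisfy the conditions:
38
26+6+6
6+6+6+5+5+5+5
That's 3 in total.

3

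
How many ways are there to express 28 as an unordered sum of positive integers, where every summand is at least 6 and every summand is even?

They are:
28
22, 6
20, 8
18, 10
16, 12
16, 6, 6
14, 14
14, 8, 6
12, 10, 6
12, 8, 8
10, 10, 8
10, 6, 6, 6
8, 8, 6, 6
That's 13 in total.

13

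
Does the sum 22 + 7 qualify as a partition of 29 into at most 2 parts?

The parts sum to 29, and the condition 'there are at most 2 summands' holds.

Yes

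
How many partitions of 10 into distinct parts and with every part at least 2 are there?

5

They are:
10
2,8
3,7
4,6
2,3,5
Counting gives 5.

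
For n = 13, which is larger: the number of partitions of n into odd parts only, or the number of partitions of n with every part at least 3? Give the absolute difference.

8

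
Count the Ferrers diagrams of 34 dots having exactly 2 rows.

17

The partitions of 34 that satisfy the conditions:
1+33
2+32
3+31
4+30
5+29
6+28
7+27
8+26
9+25
10+24
11+23
12+22
13+21
14+20
15+19
16+18
17+17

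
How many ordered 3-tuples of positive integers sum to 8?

21

A composition of 8 into 3 positive parts is chosen by placing 2 dividers among the 7 gaps between 8 units: C(7,2) = 21.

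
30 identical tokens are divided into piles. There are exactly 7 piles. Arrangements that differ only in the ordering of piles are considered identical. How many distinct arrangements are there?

618

A full systematic count gives 618.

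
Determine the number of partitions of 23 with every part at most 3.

56

A partial list (first 12 by largest part):
3, 3, 3, 3, 3, 3, 3, 2
3, 3, 3, 3, 3, 3, 3, 1, 1
3, 3, 3, 3, 3, 3, 2, 2, 1
3, 3, 3, 3, 3, 3, 2, 1, 1, 1
3, 3, 3, 3, 3, 3, 1, 1, 1, 1, 1
3, 3, 3, 3, 3, 2, 2, 2, 2
3, 3, 3, 3, 3, 2, 2, 2, 1, 1
3, 3, 3, 3, 3, 2, 2, 1, 1, 1, 1
3, 3, 3, 3, 3, 2, 1, 1, 1, 1, 1, 1
3, 3, 3, 3, 3, 1, 1, 1, 1, 1, 1, 1, 1
3, 3, 3, 3, 2, 2, 2, 2, 2, 1
3, 3, 3, 3, 2, 2, 2, 2, 1, 1, 1
…and 44 more, for 56 total.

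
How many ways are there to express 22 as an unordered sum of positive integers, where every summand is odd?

89

There are 89 such partitions.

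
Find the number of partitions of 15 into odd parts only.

A partial list (first 12 by largest part):
15
13 + 1 + 1
11 + 3 + 1
11 + 1 + 1 + 1 + 1
9 + 5 + 1
9 + 3 + 3
9 + 3 + 1 + 1 + 1
9 + 1 + 1 + 1 + 1 + 1 + 1
7 + 7 + 1
7 + 5 + 3
7 + 5 + 1 + 1 + 1
7 + 3 + 3 + 1 + 1
…and 15 more, for 27 total.

27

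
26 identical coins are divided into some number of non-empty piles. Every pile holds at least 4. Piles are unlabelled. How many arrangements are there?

There are too many to list fully; the first 12 (by largest part) are:
26
22, 4
21, 5
20, 6
19, 7
18, 8
18, 4, 4
17, 9
17, 5, 4
16, 10
16, 6, 4
16, 5, 5
…and 58 more, for 70 total.

70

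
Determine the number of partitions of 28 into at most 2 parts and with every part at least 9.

7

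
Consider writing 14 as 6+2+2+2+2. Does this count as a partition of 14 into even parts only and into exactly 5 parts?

The parts sum to 14, and the condition 'every summand is even' holds; the condition 'there are exactly 5 summands' holds.

Yes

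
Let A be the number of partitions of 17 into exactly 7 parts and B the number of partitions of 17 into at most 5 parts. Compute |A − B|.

81

Partitions of 17 into exactly 7 parts: 38.
Partitions of 17 into at most 5 parts: 119.
|38 − 119| = 81.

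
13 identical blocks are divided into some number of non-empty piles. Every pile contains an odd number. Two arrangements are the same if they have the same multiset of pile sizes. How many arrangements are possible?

The partitions of 13 that satisfy the conditions:
13
11 + 1 + 1
9 + 3 + 1
9 + 1 + 1 + 1 + 1
7 + 5 + 1
7 + 3 + 3
7 + 3 + 1 + 1 + 1
7 + 1 + 1 + 1 + 1 + 1 + 1
5 + 5 + 3
5 + 5 + 1 + 1 + 1
5 + 3 + 3 + 1 + 1
5 + 3 + 1 + 1 + 1 + 1 + 1
5 + 1 + 1 + 1 + 1 + 1 + 1 + 1 + 1
3 + 3 + 3 + 3 + 1
3 + 3 + 3 + 1 + 1 + 1 + 1
3 + 3 + 1 + 1 + 1 + 1 + 1 + 1 + 1
3 + 1 + 1 + 1 + 1 + 1 + 1 + 1 + 1 + 1 + 1
1 + 1 + 1 + 1 + 1 + 1 + 1 + 1 + 1 + 1 + 1 + 1 + 1

18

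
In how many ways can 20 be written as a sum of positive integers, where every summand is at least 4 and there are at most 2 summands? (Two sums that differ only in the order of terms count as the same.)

8

They are:
20
4 + 16
5 + 15
6 + 14
7 + 13
8 + 12
9 + 11
10 + 10
Counting gives 8.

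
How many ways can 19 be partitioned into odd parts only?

There are too many to list fully; the first 12 (by largest part) are:
19
17+1+1
15+3+1
15+1+1+1+1
13+5+1
13+3+3
13+3+1+1+1
13+1+1+1+1+1+1
11+7+1
11+5+3
11+5+1+1+1
11+3+3+1+1
…and 42 more, for 54 total.

54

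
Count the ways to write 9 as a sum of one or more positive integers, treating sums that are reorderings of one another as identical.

30

There are too many to list fully; the first 12 (by largest part) are:
9
8 + 1
7 + 2
7 + 1 + 1
6 + 3
6 + 2 + 1
6 + 1 + 1 + 1
5 + 4
5 + 3 + 1
5 + 2 + 2
5 + 2 + 1 + 1
5 + 1 + 1 + 1 + 1
…and 18 more, for 30 total.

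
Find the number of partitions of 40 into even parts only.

A full systematic count gives 627.

627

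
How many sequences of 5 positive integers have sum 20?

Equivalently, choose which 4 of the 19 gaps become plus signs: C(19,4) = 3876.

3876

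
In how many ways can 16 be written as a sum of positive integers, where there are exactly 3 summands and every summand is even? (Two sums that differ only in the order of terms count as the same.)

5

They are:
12, 2, 2
10, 4, 2
8, 6, 2
8, 4, 4
6, 6, 4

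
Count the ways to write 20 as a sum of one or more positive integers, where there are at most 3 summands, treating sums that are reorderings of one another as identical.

A partial list (first 12 by largest part):
20
19+1
18+2
18+1+1
17+3
17+2+1
16+4
16+3+1
16+2+2
15+5
15+4+1
15+3+2
…and 32 more, for 44 total.

44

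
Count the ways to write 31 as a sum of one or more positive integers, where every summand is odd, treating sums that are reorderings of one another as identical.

340

Enumerating by decreasing first part gives 340 partitions in all.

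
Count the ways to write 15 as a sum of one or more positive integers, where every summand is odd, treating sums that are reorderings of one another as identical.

27

There are too many to list fully; the first 12 (by largest part) are:
15
13, 1, 1
11, 3, 1
11, 1, 1, 1, 1
9, 5, 1
9, 3, 3
9, 3, 1, 1, 1
9, 1, 1, 1, 1, 1, 1
7, 7, 1
7, 5, 3
7, 5, 1, 1, 1
7, 3, 3, 1, 1
…and 15 more, for 27 total.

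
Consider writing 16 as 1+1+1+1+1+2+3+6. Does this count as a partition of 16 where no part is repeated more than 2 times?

The parts sum to 16, and the condition 'no summand is used more than 2 times' is violated.

No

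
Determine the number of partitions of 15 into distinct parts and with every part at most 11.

The partitions of 15 that satisfy the conditions:
4, 11
1, 3, 11
5, 10
1, 4, 10
2, 3, 10
6, 9
1, 5, 9
2, 4, 9
1, 2, 3, 9
7, 8
1, 6, 8
2, 5, 8
3, 4, 8
1, 2, 4, 8
2, 6, 7
3, 5, 7
1, 2, 5, 7
1, 3, 4, 7
4, 5, 6
1, 3, 5, 6
2, 3, 4, 6
1, 2, 3, 4, 5

22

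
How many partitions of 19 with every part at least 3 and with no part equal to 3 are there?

18

The partitions of 19 that satisfy the conditions:
19
4 + 15
5 + 14
6 + 13
7 + 12
8 + 11
4 + 4 + 11
9 + 10
4 + 5 + 10
4 + 6 + 9
5 + 5 + 9
4 + 7 + 8
5 + 6 + 8
5 + 7 + 7
6 + 6 + 7
4 + 4 + 4 + 7
4 + 4 + 5 + 6
4 + 5 + 5 + 5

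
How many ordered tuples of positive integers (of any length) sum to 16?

Each of the 15 gaps between 16 units is either a break or not: 2^15 = 32768.

32768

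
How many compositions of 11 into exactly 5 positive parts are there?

210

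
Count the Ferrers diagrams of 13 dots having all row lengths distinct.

18

They are:
13
12+1
11+2
10+3
10+2+1
9+4
9+3+1
8+5
8+4+1
8+3+2
7+6
7+5+1
7+4+2
7+3+2+1
6+5+2
6+4+3
6+4+2+1
5+4+3+1
That's 18 in total.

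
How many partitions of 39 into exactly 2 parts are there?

19

Enumerating:
38+1
37+2
36+3
35+4
34+5
33+6
32+7
31+8
30+9
29+10
28+11
27+12
26+13
25+14
24+15
23+16
22+17
21+18
20+19
Counting gives 19.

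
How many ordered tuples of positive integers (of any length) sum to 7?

64

Each of the 6 gaps between 7 units is either a break or not: 2^6 = 64.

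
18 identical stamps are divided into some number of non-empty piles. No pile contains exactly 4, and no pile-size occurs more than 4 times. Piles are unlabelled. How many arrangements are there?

162

Systematic enumeration (by largest part, then next-largest, …) yields 162.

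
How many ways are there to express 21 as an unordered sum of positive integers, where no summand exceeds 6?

Counting exhaustively, 331 partitions satisfy the conditions.

331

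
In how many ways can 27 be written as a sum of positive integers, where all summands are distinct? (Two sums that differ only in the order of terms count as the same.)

Counting exhaustively, 192 partitions satisfy the conditions.

192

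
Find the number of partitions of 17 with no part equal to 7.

Counting exhaustively, 255 partitions satisfy the conditions.

255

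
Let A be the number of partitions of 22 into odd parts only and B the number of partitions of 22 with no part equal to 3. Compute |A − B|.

Partitions of 22 into odd parts only: 89.
Partitions of 22 with no part equal to 3: 512.
|89 − 512| = 423.

423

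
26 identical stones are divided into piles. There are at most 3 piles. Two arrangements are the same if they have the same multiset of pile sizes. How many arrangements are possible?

There are too many to list fully; the first 12 (by largest part) are:
26
1+25
2+24
1+1+24
3+23
1+2+23
4+22
1+3+22
2+2+22
5+21
1+4+21
2+3+21
…and 58 more, for 70 total.

70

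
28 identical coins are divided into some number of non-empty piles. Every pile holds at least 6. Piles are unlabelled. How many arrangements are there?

29

A partial list (first 12 by largest part):
28
6+22
7+21
8+20
9+19
10+18
11+17
12+16
6+6+16
13+15
6+7+15
14+14
…and 17 more, for 29 total.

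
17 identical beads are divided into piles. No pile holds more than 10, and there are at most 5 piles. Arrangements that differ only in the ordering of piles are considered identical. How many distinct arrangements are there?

92

Systematic enumeration (by largest part, then next-largest, …) yields 92.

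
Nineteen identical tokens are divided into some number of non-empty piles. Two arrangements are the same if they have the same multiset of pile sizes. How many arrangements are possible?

Direct enumeration gives 490 partitions.

490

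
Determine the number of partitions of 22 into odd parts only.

Enumerating by decreasing first part gives 89 partitions in all.

89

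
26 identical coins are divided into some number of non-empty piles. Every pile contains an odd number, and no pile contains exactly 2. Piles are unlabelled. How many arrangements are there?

Counting exhaustively, 165 partitions satisfy the conditions.

165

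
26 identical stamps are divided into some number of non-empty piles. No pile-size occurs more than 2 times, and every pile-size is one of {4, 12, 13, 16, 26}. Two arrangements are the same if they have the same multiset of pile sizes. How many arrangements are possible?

2

Listing the qualifying partitions of 26:
26
13+13
That's 2 in total.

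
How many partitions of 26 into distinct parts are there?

165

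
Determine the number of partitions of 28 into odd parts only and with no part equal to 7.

Systematic enumeration (by largest part, then next-largest, …) yields 146.

146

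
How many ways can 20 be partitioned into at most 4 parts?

108

Systematic enumeration (by largest part, then next-largest, …) yields 108.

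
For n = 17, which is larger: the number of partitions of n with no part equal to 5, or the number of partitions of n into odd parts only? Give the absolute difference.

182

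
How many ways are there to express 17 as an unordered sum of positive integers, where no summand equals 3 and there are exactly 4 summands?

23

Listing the qualifying partitions of 17:
1, 1, 1, 14
1, 1, 2, 13
1, 2, 2, 12
1, 1, 4, 11
2, 2, 2, 11
1, 1, 5, 10
1, 2, 4, 10
1, 1, 6, 9
1, 2, 5, 9
2, 2, 4, 9
1, 1, 7, 8
1, 2, 6, 8
2, 2, 5, 8
1, 4, 4, 8
1, 2, 7, 7
2, 2, 6, 7
1, 4, 5, 7
2, 4, 4, 7
1, 4, 6, 6
1, 5, 5, 6
2, 4, 5, 6
2, 5, 5, 5
4, 4, 4, 5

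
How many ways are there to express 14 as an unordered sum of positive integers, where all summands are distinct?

22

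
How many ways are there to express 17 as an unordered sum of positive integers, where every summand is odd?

38

A partial list (first 12 by largest part):
17
1+1+15
1+3+13
1+1+1+1+13
1+5+11
3+3+11
1+1+1+3+11
1+1+1+1+1+1+11
1+7+9
3+5+9
1+1+1+5+9
1+1+3+3+9
…and 26 more, for 38 total.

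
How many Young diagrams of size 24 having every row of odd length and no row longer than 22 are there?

121

There are 121 such partitions.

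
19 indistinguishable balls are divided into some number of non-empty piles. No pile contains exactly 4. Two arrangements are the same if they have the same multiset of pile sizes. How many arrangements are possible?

314

Direct enumeration gives 314 partitions.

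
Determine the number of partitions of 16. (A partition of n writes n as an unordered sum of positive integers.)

231

A full systematic count gives 231.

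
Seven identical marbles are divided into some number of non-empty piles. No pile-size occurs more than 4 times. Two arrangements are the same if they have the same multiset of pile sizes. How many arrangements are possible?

13

Enumerating:
7
6 + 1
5 + 2
5 + 1 + 1
4 + 3
4 + 2 + 1
4 + 1 + 1 + 1
3 + 3 + 1
3 + 2 + 2
3 + 2 + 1 + 1
3 + 1 + 1 + 1 + 1
2 + 2 + 2 + 1
2 + 2 + 1 + 1 + 1
Counting gives 13.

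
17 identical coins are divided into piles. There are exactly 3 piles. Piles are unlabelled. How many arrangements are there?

24

Enumerating:
15 + 1 + 1
14 + 2 + 1
13 + 3 + 1
13 + 2 + 2
12 + 4 + 1
12 + 3 + 2
11 + 5 + 1
11 + 4 + 2
11 + 3 + 3
10 + 6 + 1
10 + 5 + 2
10 + 4 + 3
9 + 7 + 1
9 + 6 + 2
9 + 5 + 3
9 + 4 + 4
8 + 8 + 1
8 + 7 + 2
8 + 6 + 3
8 + 5 + 4
7 + 7 + 3
7 + 6 + 4
7 + 5 + 5
6 + 6 + 5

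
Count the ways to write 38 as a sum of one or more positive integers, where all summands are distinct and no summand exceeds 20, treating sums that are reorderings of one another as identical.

Enumerating by decreasing first part gives 657 partitions in all.

657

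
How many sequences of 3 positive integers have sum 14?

78

By stars and bars with positive parts, the count is C(13,2) = 78.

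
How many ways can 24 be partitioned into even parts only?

Enumerating by decreasing first part gives 77 partitions in all.

77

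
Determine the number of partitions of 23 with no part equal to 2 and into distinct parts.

60

A partial list (first 12 by largest part):
23
1,22
3,20
4,19
1,3,19
5,18
1,4,18
6,17
1,5,17
7,16
1,6,16
3,4,16
…and 48 more, for 60 total.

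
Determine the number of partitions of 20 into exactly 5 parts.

84

Direct enumeration gives 84 partitions.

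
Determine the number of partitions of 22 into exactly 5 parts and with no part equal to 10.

Direct enumeration gives 104 partitions.

104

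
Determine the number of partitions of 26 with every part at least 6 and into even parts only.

10

Enumerating:
26
20 + 6
18 + 8
16 + 10
14 + 12
14 + 6 + 6
12 + 8 + 6
10 + 10 + 6
10 + 8 + 8
8 + 6 + 6 + 6
That's 10 in total.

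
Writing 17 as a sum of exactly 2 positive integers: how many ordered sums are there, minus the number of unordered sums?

8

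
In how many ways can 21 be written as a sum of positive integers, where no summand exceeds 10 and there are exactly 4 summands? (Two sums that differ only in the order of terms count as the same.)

41

There are too many to list fully; the first 12 (by largest part) are:
1, 1, 9, 10
1, 2, 8, 10
1, 3, 7, 10
2, 2, 7, 10
1, 4, 6, 10
2, 3, 6, 10
1, 5, 5, 10
2, 4, 5, 10
3, 3, 5, 10
3, 4, 4, 10
1, 2, 9, 9
1, 3, 8, 9
…and 29 more, for 41 total.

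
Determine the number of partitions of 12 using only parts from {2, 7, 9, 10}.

The partitions of 12 that satisfy the conditions:
10+2
2+2+2+2+2+2
Counting gives 2.

2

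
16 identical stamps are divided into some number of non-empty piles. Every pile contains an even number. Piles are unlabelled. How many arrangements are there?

22

They are:
16
14 + 2
12 + 4
12 + 2 + 2
10 + 6
10 + 4 + 2
10 + 2 + 2 + 2
8 + 8
8 + 6 + 2
8 + 4 + 4
8 + 4 + 2 + 2
8 + 2 + 2 + 2 + 2
6 + 6 + 4
6 + 6 + 2 + 2
6 + 4 + 4 + 2
6 + 4 + 2 + 2 + 2
6 + 2 + 2 + 2 + 2 + 2
4 + 4 + 4 + 4
4 + 4 + 4 + 2 + 2
4 + 4 + 2 + 2 + 2 + 2
4 + 2 + 2 + 2 + 2 + 2 + 2
2 + 2 + 2 + 2 + 2 + 2 + 2 + 2
Counting gives 22.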